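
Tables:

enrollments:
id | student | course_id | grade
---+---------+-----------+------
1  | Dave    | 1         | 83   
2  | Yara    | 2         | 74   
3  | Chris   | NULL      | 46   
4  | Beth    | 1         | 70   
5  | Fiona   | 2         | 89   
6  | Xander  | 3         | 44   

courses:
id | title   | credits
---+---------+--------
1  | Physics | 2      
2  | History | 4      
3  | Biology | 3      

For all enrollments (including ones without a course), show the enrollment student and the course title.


LEFT JOIN keeps every row from enrollments (the left table); where course_id has no match in courses, the course columns become NULL. Walk through each enrollment:
  - enrollment 1 (Dave): course_id=1 -> matches Physics
  - enrollment 2 (Yara): course_id=2 -> matches History
  - enrollment 3 (Chris): course_id=NULL, no match -> kept with NULL
  - enrollment 4 (Beth): course_id=1 -> matches Physics
  - enrollment 5 (Fiona): course_id=2 -> matches History
  - enrollment 6 (Xander): course_id=3 -> matches Biology
All 6 rows appear; 1 has NULL course.

SQL:
SELECT a.student, b.title AS course
FROM enrollments a
LEFT JOIN courses b ON a.course_id = b.id

Result:
student | course 
--------+--------
Dave    | Physics
Yara    | History
Chris   | NULL   
Beth    | Physics
Fiona   | History
Xander  | Biology


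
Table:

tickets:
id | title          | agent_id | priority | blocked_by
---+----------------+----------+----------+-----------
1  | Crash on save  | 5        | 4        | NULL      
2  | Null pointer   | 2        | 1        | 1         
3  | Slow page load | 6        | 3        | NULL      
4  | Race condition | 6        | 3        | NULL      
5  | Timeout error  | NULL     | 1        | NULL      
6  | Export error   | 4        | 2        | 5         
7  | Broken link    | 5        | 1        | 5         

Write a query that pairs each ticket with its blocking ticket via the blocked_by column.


This is a self-join: tickets is joined to a second copy of itself, matching each row's blocked_by to another row's id. Use LEFT JOIN so rows with blocked_by=NULL are kept.
  - ticket 1 (Crash on save): blocked_by=NULL -> NULL
  - ticket 2 (Null pointer): blocked_by=1 -> Crash on save
  - ticket 3 (Slow page load): blocked_by=NULL -> NULL
  - ticket 4 (Race condition): blocked_by=NULL -> NULL
  - ticket 5 (Timeout error): blocked_by=NULL -> NULL
  - ticket 6 (Export error): blocked_by=5 -> Timeout error
  - ticket 7 (Broken link): blocked_by=5 -> Timeout error

SQL:
SELECT a.title AS item, b.title AS blocked_by
FROM tickets a
LEFT JOIN tickets b ON a.blocked_by = b.id

Result:
item           | blocked_by   
---------------+--------------
Crash on save  | NULL         
Null pointer   | Crash on save
Slow page load | NULL         
Race condition | NULL         
Timeout error  | NULL         
Export error   | Timeout error
Broken link    | Timeout error


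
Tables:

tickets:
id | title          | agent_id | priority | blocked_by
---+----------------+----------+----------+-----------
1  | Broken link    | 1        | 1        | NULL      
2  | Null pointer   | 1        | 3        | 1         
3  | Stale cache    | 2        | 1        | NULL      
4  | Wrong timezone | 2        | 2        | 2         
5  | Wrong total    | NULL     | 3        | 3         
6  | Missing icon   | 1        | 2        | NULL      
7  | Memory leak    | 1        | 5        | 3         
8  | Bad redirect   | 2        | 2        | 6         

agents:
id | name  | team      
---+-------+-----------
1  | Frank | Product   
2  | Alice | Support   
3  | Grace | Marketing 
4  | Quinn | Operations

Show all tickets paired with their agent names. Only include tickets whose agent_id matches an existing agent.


INNER JOIN keeps only tickets rows whose agent_id matches an id in agents. Walk through each ticket:
  - ticket 1 (Broken link): agent_id=1 -> matches Frank
  - ticket 2 (Null pointer): agent_id=1 -> matches Frank
  - ticket 3 (Stale cache): agent_id=2 -> matches Alice
  - ticket 4 (Wrong timezone): agent_id=2 -> matches Alice
  - ticket 5 (Wrong total): agent_id=NULL, no match -> dropped
  - ticket 6 (Missing icon): agent_id=1 -> matches Frank
  - ticket 7 (Memory leak): agent_id=1 -> matches Frank
  - ticket 8 (Bad redirect): agent_id=2 -> matches Alice
So 1 of 8 rows is dropped.

SQL:
SELECT a.title, b.name AS agent
FROM tickets a
INNER JOIN agents b ON a.agent_id = b.id

Result:
title          | agent
---------------+------
Broken link    | Frank
Null pointer   | Frank
Stale cache    | Alice
Wrong timezone | Alice
Missing icon   | Frank
Memory leak    | Frank
Bad redirect   | Alice


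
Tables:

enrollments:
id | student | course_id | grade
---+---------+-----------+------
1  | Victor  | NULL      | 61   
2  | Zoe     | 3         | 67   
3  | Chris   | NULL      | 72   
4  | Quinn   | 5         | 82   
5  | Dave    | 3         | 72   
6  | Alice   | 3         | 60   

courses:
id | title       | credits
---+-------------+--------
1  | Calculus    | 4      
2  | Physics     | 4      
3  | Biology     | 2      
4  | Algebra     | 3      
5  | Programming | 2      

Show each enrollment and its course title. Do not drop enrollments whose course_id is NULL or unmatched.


LEFT JOIN keeps every row from enrollments (the left table); where course_id has no match in courses, the course columns become NULL. Walk through each enrollment:
  - enrollment 1 (Victor): course_id=NULL, no match -> kept with NULL
  - enrollment 2 (Zoe): course_id=3 -> matches Biology
  - enrollment 3 (Chris): course_id=NULL, no match -> kept with NULL
  - enrollment 4 (Quinn): course_id=5 -> matches Programming
  - enrollment 5 (Dave): course_id=3 -> matches Biology
  - enrollment 6 (Alice): course_id=3 -> matches Biology
All 6 rows appear; 2 have NULL course.

SQL:
SELECT a.student, b.title AS course
FROM enrollments a
LEFT JOIN courses b ON a.course_id = b.id

Result:
student | course     
--------+------------
Victor  | NULL       
Zoe     | Biology    
Chris   | NULL       
Quinn   | Programming
Dave    | Biology    
Alice   | Biology    


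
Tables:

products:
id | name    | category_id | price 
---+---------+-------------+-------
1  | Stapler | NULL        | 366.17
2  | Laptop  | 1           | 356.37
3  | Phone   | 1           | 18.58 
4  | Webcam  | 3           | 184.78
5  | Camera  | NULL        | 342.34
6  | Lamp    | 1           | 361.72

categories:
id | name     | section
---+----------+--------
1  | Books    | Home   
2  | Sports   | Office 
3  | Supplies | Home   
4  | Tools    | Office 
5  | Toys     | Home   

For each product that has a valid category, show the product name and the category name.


INNER JOIN keeps only products rows whose category_id matches an id in categories. Walk through each product:
  - product 1 (Stapler): category_id=NULL, no match -> dropped
  - product 2 (Laptop): category_id=1 -> matches Books
  - product 3 (Phone): category_id=1 -> matches Books
  - product 4 (Webcam): category_id=3 -> matches Supplies
  - product 5 (Camera): category_id=NULL, no match -> dropped
  - product 6 (Lamp): category_id=1 -> matches Books
So 2 of 6 rows are dropped.

SQL:
SELECT a.name, b.name AS category
FROM products a
INNER JOIN categories b ON a.category_id = b.id

Result:
name   | category
-------+---------
Laptop | Books   
Phone  | Books   
Webcam | Supplies
Lamp   | Books   


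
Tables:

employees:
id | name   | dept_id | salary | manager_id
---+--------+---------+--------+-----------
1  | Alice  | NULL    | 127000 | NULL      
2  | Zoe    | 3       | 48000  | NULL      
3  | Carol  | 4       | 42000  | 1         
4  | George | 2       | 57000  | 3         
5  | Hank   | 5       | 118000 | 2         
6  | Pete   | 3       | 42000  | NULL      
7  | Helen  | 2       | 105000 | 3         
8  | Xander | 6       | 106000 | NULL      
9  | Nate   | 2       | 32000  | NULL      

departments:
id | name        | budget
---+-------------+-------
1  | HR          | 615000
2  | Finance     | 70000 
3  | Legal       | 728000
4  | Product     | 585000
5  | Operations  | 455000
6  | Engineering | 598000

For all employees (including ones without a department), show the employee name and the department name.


LEFT JOIN keeps every row from employees (the left table); where dept_id has no match in departments, the department columns become NULL. Walk through each employee:
  - employee 1 (Alice): dept_id=NULL, no match -> kept with NULL
  - employee 2 (Zoe): dept_id=3 -> matches Legal
  - employee 3 (Carol): dept_id=4 -> matches Product
  - employee 4 (George): dept_id=2 -> matches Finance
  - employee 5 (Hank): dept_id=5 -> matches Operations
  - employee 6 (Pete): dept_id=3 -> matches Legal
  - employee 7 (Helen): dept_id=2 -> matches Finance
  - employee 8 (Xander): dept_id=6 -> matches Engineering
  - employee 9 (Nate): dept_id=2 -> matches Finance
All 9 rows appear; 1 has NULL department.

SQL:
SELECT a.name, b.name AS department
FROM employees a
LEFT JOIN departments b ON a.dept_id = b.id

Result:
name   | department 
-------+------------
Alice  | NULL       
Zoe    | Legal      
Carol  | Product    
George | Finance    
Hank   | Operations 
Pete   | Legal      
Helen  | Finance    
Xander | Engineering
Nate   | Finance    


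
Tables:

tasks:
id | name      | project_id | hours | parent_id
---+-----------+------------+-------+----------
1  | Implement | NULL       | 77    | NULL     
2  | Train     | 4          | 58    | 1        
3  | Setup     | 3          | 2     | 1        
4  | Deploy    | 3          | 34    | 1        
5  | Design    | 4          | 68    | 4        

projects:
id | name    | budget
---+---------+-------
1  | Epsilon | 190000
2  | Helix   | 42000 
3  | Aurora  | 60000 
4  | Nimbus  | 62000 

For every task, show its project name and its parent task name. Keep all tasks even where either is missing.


Two LEFT JOINs from the same base table tasks: one to projects via project_id, one to tasks itself via parent_id. Both are LEFT so every task is preserved.
Match against projects:
  - task 1 (Implement): project_id=NULL, no match -> kept with NULL
  - task 2 (Train): project_id=4 -> matches Nimbus
  - task 3 (Setup): project_id=3 -> matches Aurora
  - task 4 (Deploy): project_id=3 -> matches Aurora
  - task 5 (Design): project_id=4 -> matches Nimbus
Match against tasks (self):
  - task 1 (Implement): parent_id=NULL -> NULL
  - task 2 (Train): parent_id=1 -> Implement
  - task 3 (Setup): parent_id=1 -> Implement
  - task 4 (Deploy): parent_id=1 -> Implement
  - task 5 (Design): parent_id=4 -> Deploy

SQL:
SELECT a.name, b.name AS project, c.name AS parent
FROM tasks a
LEFT JOIN projects b ON a.project_id = b.id
LEFT JOIN tasks c ON a.parent_id = c.id

Result:
name      | project | parent   
----------+---------+----------
Implement | NULL    | NULL     
Train     | Nimbus  | Implement
Setup     | Aurora  | Implement
Deploy    | Aurora  | Implement
Design    | Nimbus  | Deploy   


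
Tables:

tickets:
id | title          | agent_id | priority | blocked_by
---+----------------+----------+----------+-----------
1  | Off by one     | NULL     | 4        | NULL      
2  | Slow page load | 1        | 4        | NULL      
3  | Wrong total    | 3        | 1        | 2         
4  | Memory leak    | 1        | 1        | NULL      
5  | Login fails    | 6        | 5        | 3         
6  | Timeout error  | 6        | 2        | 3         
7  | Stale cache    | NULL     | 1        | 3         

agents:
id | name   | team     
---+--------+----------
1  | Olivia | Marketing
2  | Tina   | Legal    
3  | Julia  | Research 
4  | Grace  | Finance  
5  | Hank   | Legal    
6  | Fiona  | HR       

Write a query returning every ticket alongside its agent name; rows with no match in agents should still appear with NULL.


LEFT JOIN keeps every row from tickets (the left table); where agent_id has no match in agents, the agent columns become NULL. Walk through each ticket:
  - ticket 1 (Off by one): agent_id=NULL, no match -> kept with NULL
  - ticket 2 (Slow page load): agent_id=1 -> matches Olivia
  - ticket 3 (Wrong total): agent_id=3 -> matches Julia
  - ticket 4 (Memory leak): agent_id=1 -> matches Olivia
  - ticket 5 (Login fails): agent_id=6 -> matches Fiona
  - ticket 6 (Timeout error): agent_id=6 -> matches Fiona
  - ticket 7 (Stale cache): agent_id=NULL, no match -> kept with NULL
All 7 rows appear; 2 have NULL agent.

SQL:
SELECT a.title, b.name AS agent
FROM tickets a
LEFT JOIN agents b ON a.agent_id = b.id

Result:
title          | agent 
---------------+-------
Off by one     | NULL  
Slow page load | Olivia
Wrong total    | Julia 
Memory leak    | Olivia
Login fails    | Fiona 
Timeout error  | Fiona 
Stale cache    | NULL  


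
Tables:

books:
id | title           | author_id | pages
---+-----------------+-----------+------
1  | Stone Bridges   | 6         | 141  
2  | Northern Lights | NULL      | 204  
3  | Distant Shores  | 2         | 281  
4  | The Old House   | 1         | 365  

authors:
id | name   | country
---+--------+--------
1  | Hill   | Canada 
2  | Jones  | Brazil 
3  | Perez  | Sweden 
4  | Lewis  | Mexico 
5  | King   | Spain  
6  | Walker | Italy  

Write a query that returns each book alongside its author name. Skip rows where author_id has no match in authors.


INNER JOIN keeps only books rows whose author_id matches an id in authors. Walk through each book:
  - book 1 (Stone Bridges): author_id=6 -> matches Walker
  - book 2 (Northern Lights): author_id=NULL, no match -> dropped
  - book 3 (Distant Shores): author_id=2 -> matches Jones
  - book 4 (The Old House): author_id=1 -> matches Hill
So 1 of 4 rows is dropped.

SQL:
SELECT a.title, b.name AS author
FROM books a
INNER JOIN authors b ON a.author_id = b.id

Result:
title          | author
---------------+-------
Stone Bridges  | Walker
Distant Shores | Jones 
The Old House  | Hill  


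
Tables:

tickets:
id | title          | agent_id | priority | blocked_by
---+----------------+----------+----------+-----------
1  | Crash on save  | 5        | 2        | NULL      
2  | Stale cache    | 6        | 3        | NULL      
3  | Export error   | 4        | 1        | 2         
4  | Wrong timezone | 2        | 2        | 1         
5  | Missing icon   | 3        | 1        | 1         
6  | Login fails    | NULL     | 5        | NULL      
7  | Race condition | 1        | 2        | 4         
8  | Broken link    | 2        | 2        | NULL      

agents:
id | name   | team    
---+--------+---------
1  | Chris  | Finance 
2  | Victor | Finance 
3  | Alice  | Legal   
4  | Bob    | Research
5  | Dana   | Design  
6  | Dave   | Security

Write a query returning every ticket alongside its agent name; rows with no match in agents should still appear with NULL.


LEFT JOIN keeps every row from tickets (the left table); where agent_id has no match in agents, the agent columns become NULL. Walk through each ticket:
  - ticket 1 (Crash on save): agent_id=5 -> matches Dana
  - ticket 2 (Stale cache): agent_id=6 -> matches Dave
  - ticket 3 (Export error): agent_id=4 -> matches Bob
  - ticket 4 (Wrong timezone): agent_id=2 -> matches Victor
  - ticket 5 (Missing icon): agent_id=3 -> matches Alice
  - ticket 6 (Login fails): agent_id=NULL, no match -> kept with NULL
  - ticket 7 (Race condition): agent_id=1 -> matches Chris
  - ticket 8 (Broken link): agent_id=2 -> matches Victor
All 8 rows appear; 1 has NULL agent.

SQL:
SELECT a.title, b.name AS agent
FROM tickets a
LEFT JOIN agents b ON a.agent_id = b.id

Result:
title          | agent 
---------------+-------
Crash on save  | Dana  
Stale cache    | Dave  
Export error   | Bob   
Wrong timezone | Victor
Missing icon   | Alice 
Login fails    | NULL  
Race condition | Chris 
Broken link    | Victor


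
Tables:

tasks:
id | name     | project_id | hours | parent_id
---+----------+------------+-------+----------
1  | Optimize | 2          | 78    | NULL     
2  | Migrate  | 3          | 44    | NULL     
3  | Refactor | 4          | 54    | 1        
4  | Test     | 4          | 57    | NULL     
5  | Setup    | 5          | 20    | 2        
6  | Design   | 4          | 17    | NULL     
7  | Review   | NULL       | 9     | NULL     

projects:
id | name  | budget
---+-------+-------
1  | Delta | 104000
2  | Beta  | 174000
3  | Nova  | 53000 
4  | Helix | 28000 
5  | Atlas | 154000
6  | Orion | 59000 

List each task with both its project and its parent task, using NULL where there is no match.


Two LEFT JOINs from the same base table tasks: one to projects via project_id, one to tasks itself via parent_id. Both are LEFT so every task is preserved.
Match against projects:
  - task 1 (Optimize): project_id=2 -> matches Beta
  - task 2 (Migrate): project_id=3 -> matches Nova
  - task 3 (Refactor): project_id=4 -> matches Helix
  - task 4 (Test): project_id=4 -> matches Helix
  - task 5 (Setup): project_id=5 -> matches Atlas
  - task 6 (Design): project_id=4 -> matches Helix
  - task 7 (Review): project_id=NULL, no match -> kept with NULL
Match against tasks (self):
  - task 1 (Optimize): parent_id=NULL -> NULL
  - task 2 (Migrate): parent_id=NULL -> NULL
  - task 3 (Refactor): parent_id=1 -> Optimize
  - task 4 (Test): parent_id=NULL -> NULL
  - task 5 (Setup): parent_id=2 -> Migrate
  - task 6 (Design): parent_id=NULL -> NULL
  - task 7 (Review): parent_id=NULL -> NULL

SQL:
SELECT a.name, b.name AS project, c.name AS parent
FROM tasks a
LEFT JOIN projects b ON a.project_id = b.id
LEFT JOIN tasks c ON a.parent_id = c.id

Result:
name     | project | parent  
---------+---------+---------
Optimize | Beta    | NULL    
Migrate  | Nova    | NULL    
Refactor | Helix   | Optimize
Test     | Helix   | NULL    
Setup    | Atlas   | Migrate 
Design   | Helix   | NULL    
Review   | NULL    | NULL    


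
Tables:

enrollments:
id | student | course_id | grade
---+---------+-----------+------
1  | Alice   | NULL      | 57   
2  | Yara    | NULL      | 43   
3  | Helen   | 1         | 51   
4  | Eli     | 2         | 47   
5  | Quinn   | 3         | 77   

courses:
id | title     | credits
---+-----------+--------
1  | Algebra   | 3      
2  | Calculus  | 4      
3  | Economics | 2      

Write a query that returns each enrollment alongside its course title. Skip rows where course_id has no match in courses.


INNER JOIN keeps only enrollments rows whose course_id matches an id in courses. Walk through each enrollment:
  - enrollment 1 (Alice): course_id=NULL, no match -> dropped
  - enrollment 2 (Yara): course_id=NULL, no match -> dropped
  - enrollment 3 (Helen): course_id=1 -> matches Algebra
  - enrollment 4 (Eli): course_id=2 -> matches Calculus
  - enrollment 5 (Quinn): course_id=3 -> matches Economics
So 2 of 5 rows are dropped.

SQL:
SELECT a.student, b.title AS course
FROM enrollments a
INNER JOIN courses b ON a.course_id = b.id

Result:
student | course   
--------+----------
Helen   | Algebra  
Eli     | Calculus 
Quinn   | Economics


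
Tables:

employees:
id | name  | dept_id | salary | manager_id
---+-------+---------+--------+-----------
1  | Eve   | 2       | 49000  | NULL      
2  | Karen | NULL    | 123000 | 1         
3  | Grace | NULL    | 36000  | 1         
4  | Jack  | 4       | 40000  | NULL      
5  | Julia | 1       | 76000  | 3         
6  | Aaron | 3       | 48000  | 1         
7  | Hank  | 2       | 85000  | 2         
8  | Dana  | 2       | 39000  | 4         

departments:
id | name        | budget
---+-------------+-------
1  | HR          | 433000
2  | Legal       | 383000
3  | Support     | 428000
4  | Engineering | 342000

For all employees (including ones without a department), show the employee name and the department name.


LEFT JOIN keeps every row from employees (the left table); where dept_id has no match in departments, the department columns become NULL. Walk through each employee:
  - employee 1 (Eve): dept_id=2 -> matches Legal
  - employee 2 (Karen): dept_id=NULL, no match -> kept with NULL
  - employee 3 (Grace): dept_id=NULL, no match -> kept with NULL
  - employee 4 (Jack): dept_id=4 -> matches Engineering
  - employee 5 (Julia): dept_id=1 -> matches HR
  - employee 6 (Aaron): dept_id=3 -> matches Support
  - employee 7 (Hank): dept_id=2 -> matches Legal
  - employee 8 (Dana): dept_id=2 -> matches Legal
All 8 rows appear; 2 have NULL department.

SQL:
SELECT a.name, b.name AS department
FROM employees a
LEFT JOIN departments b ON a.dept_id = b.id

Result:
name  | department 
------+------------
Eve   | Legal      
Karen | NULL       
Grace | NULL       
Jack  | Engineering
Julia | HR         
Aaron | Support    
Hank  | Legal      
Dana  | Legal      


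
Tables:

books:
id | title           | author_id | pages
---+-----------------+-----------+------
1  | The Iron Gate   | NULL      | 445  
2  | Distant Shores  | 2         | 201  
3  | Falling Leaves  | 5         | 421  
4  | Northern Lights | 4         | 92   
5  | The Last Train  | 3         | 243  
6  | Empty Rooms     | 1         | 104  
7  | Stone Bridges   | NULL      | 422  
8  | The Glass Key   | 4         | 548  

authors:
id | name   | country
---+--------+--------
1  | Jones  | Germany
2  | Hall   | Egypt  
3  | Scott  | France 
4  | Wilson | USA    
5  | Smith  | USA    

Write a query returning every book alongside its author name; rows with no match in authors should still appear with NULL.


LEFT JOIN keeps every row from books (the left table); where author_id has no match in authors, the author columns become NULL. Walk through each book:
  - book 1 (The Iron Gate): author_id=NULL, no match -> kept with NULL
  - book 2 (Distant Shores): author_id=2 -> matches Hall
  - book 3 (Falling Leaves): author_id=5 -> matches Smith
  - book 4 (Northern Lights): author_id=4 -> matches Wilson
  - book 5 (The Last Train): author_id=3 -> matches Scott
  - book 6 (Empty Rooms): author_id=1 -> matches Jones
  - book 7 (Stone Bridges): author_id=NULL, no match -> kept with NULL
  - book 8 (The Glass Key): author_id=4 -> matches Wilson
All 8 rows appear; 2 have NULL author.

SQL:
SELECT a.title, b.name AS author
FROM books a
LEFT JOIN authors b ON a.author_id = b.id

Result:
title           | author
----------------+-------
The Iron Gate   | NULL  
Distant Shores  | Hall  
Falling Leaves  | Smith 
Northern Lights | Wilson
The Last Train  | Scott 
Empty Rooms     | Jones 
Stone Bridges   | NULL  
The Glass Key   | Wilson


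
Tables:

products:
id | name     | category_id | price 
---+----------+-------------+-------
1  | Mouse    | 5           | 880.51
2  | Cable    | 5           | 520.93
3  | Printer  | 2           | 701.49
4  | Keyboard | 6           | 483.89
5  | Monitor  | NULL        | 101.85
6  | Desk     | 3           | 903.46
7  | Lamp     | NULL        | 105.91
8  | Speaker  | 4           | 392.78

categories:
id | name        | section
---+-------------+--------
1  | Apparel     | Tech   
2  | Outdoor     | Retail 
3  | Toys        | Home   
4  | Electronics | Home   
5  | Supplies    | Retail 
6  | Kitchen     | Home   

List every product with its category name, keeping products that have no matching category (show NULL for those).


LEFT JOIN keeps every row from products (the left table); where category_id has no match in categories, the category columns become NULL. Walk through each product:
  - product 1 (Mouse): category_id=5 -> matches Supplies
  - product 2 (Cable): category_id=5 -> matches Supplies
  - product 3 (Printer): category_id=2 -> matches Outdoor
  - product 4 (Keyboard): category_id=6 -> matches Kitchen
  - product 5 (Monitor): category_id=NULL, no match -> kept with NULL
  - product 6 (Desk): category_id=3 -> matches Toys
  - product 7 (Lamp): category_id=NULL, no match -> kept with NULL
  - product 8 (Speaker): category_id=4 -> matches Electronics
All 8 rows appear; 2 have NULL category.

SQL:
SELECT a.name, b.name AS category
FROM products a
LEFT JOIN categories b ON a.category_id = b.id

Result:
name     | category   
---------+------------
Mouse    | Supplies   
Cable    | Supplies   
Printer  | Outdoor    
Keyboard | Kitchen    
Monitor  | NULL       
Desk     | Toys       
Lamp     | NULL       
Speaker  | Electronics


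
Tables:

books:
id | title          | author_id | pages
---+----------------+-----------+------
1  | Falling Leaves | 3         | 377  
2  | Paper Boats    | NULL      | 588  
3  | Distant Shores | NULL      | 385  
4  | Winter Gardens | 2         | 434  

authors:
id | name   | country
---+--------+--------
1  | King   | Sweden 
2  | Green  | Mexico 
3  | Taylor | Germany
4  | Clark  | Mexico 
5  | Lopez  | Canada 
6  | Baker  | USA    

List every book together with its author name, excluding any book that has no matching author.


INNER JOIN keeps only books rows whose author_id matches an id in authors. Walk through each book:
  - book 1 (Falling Leaves): author_id=3 -> matches Taylor
  - book 2 (Paper Boats): author_id=NULL, no match -> dropped
  - book 3 (Distant Shores): author_id=NULL, no match -> dropped
  - book 4 (Winter Gardens): author_id=2 -> matches Green
So 2 of 4 rows are dropped.

SQL:
SELECT a.title, b.name AS author
FROM books a
INNER JOIN authors b ON a.author_id = b.id

Result:
title          | author
---------------+-------
Falling Leaves | Taylor
Winter Gardens | Green 


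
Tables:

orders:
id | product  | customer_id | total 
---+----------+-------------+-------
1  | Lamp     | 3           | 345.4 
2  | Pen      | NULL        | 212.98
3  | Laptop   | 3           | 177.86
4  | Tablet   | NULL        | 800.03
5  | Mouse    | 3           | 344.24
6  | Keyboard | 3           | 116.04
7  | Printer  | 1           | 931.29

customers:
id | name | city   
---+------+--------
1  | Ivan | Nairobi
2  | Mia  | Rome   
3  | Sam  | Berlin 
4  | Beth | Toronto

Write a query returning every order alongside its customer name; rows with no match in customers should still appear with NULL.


LEFT JOIN keeps every row from orders (the left table); where customer_id has no match in customers, the customer columns become NULL. Walk through each order:
  - order 1 (Lamp): customer_id=3 -> matches Sam
  - order 2 (Pen): customer_id=NULL, no match -> kept with NULL
  - order 3 (Laptop): customer_id=3 -> matches Sam
  - order 4 (Tablet): customer_id=NULL, no match -> kept with NULL
  - order 5 (Mouse): customer_id=3 -> matches Sam
  - order 6 (Keyboard): customer_id=3 -> matches Sam
  - order 7 (Printer): customer_id=1 -> matches Ivan
All 7 rows appear; 2 have NULL customer.

SQL:
SELECT a.product, b.name AS customer
FROM orders a
LEFT JOIN customers b ON a.customer_id = b.id

Result:
product  | customer
---------+---------
Lamp     | Sam     
Pen      | NULL    
Laptop   | Sam     
Tablet   | NULL    
Mouse    | Sam     
Keyboard | Sam     
Printer  | Ivan    


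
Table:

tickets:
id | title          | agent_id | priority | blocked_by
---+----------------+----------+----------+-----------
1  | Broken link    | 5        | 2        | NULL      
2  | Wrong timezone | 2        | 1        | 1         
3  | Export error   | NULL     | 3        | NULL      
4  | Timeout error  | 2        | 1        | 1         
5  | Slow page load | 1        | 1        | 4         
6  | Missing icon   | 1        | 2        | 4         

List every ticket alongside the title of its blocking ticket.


This is a self-join: tickets is joined to a second copy of itself, matching each row's blocked_by to another row's id. Use LEFT JOIN so rows with blocked_by=NULL are kept.
  - ticket 1 (Broken link): blocked_by=NULL -> NULL
  - ticket 2 (Wrong timezone): blocked_by=1 -> Broken link
  - ticket 3 (Export error): blocked_by=NULL -> NULL
  - ticket 4 (Timeout error): blocked_by=1 -> Broken link
  - ticket 5 (Slow page load): blocked_by=4 -> Timeout error
  - ticket 6 (Missing icon): blocked_by=4 -> Timeout error

SQL:
SELECT a.title AS item, b.title AS blocked_by
FROM tickets a
LEFT JOIN tickets b ON a.blocked_by = b.id

Result:
item           | blocked_by   
---------------+--------------
Broken link    | NULL         
Wrong timezone | Broken link  
Export error   | NULL         
Timeout error  | Broken link  
Slow page load | Timeout error
Missing icon   | Timeout error


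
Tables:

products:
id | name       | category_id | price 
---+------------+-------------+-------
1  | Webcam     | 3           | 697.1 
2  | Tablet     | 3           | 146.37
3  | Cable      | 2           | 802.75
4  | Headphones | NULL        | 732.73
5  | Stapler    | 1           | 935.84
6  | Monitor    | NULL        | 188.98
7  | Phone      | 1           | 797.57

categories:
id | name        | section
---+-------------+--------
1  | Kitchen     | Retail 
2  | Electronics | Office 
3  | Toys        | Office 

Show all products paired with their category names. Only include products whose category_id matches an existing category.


INNER JOIN keeps only products rows whose category_id matches an id in categories. Walk through each product:
  - product 1 (Webcam): category_id=3 -> matches Toys
  - product 2 (Tablet): category_id=3 -> matches Toys
  - product 3 (Cable): category_id=2 -> matches Electronics
  - product 4 (Headphones): category_id=NULL, no match -> dropped
  - product 5 (Stapler): category_id=1 -> matches Kitchen
  - product 6 (Monitor): category_id=NULL, no match -> dropped
  - product 7 (Phone): category_id=1 -> matches Kitchen
So 2 of 7 rows are dropped.

SQL:
SELECT a.name, b.name AS category
FROM products a
INNER JOIN categories b ON a.category_id = b.id

Result:
name    | category   
--------+------------
Webcam  | Toys       
Tablet  | Toys       
Cable   | Electronics
Stapler | Kitchen    
Phone   | Kitchen    


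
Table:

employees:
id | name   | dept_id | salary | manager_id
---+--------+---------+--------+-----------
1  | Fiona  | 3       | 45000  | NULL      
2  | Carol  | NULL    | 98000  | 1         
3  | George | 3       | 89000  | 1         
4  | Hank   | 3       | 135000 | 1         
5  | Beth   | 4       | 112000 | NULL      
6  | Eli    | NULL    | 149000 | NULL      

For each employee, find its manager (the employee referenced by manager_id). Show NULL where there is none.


This is a self-join: employees is joined to a second copy of itself, matching each row's manager_id to another row's id. Use LEFT JOIN so rows with manager_id=NULL are kept.
  - employee 1 (Fiona): manager_id=NULL -> NULL
  - employee 2 (Carol): manager_id=1 -> Fiona
  - employee 3 (George): manager_id=1 -> Fiona
  - employee 4 (Hank): manager_id=1 -> Fiona
  - employee 5 (Beth): manager_id=NULL -> NULL
  - employee 6 (Eli): manager_id=NULL -> NULL

SQL:
SELECT a.name AS item, b.name AS manager
FROM employees a
LEFT JOIN employees b ON a.manager_id = b.id

Result:
item   | manager
-------+--------
Fiona  | NULL   
Carol  | Fiona  
George | Fiona  
Hank   | Fiona  
Beth   | NULL   
Eli    | NULL   


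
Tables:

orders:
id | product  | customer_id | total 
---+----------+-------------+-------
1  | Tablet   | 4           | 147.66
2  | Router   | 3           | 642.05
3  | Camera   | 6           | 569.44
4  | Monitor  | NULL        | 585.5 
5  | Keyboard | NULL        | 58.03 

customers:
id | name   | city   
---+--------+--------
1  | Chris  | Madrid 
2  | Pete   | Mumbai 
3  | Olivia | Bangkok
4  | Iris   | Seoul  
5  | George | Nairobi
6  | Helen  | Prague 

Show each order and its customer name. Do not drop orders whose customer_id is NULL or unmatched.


LEFT JOIN keeps every row from orders (the left table); where customer_id has no match in customers, the customer columns become NULL. Walk through each order:
  - order 1 (Tablet): customer_id=4 -> matches Iris
  - order 2 (Router): customer_id=3 -> matches Olivia
  - order 3 (Camera): customer_id=6 -> matches Helen
  - order 4 (Monitor): customer_id=NULL, no match -> kept with NULL
  - order 5 (Keyboard): customer_id=NULL, no match -> kept with NULL
All 5 rows appear; 2 have NULL customer.

SQL:
SELECT a.product, b.name AS customer
FROM orders a
LEFT JOIN customers b ON a.customer_id = b.id

Result:
product  | customer
---------+---------
Tablet   | Iris    
Router   | Olivia  
Camera   | Helen   
Monitor  | NULL    
Keyboard | NULL    


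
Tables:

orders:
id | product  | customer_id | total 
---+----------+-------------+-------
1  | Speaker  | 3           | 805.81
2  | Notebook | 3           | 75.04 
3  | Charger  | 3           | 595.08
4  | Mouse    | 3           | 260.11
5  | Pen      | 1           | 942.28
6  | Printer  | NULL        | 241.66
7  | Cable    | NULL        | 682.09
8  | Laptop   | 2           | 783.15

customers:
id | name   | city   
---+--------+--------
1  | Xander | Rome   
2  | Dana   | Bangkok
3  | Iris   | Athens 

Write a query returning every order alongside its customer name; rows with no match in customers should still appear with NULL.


LEFT JOIN keeps every row from orders (the left table); where customer_id has no match in customers, the customer columns become NULL. Walk through each order:
  - order 1 (Speaker): customer_id=3 -> matches Iris
  - order 2 (Notebook): customer_id=3 -> matches Iris
  - order 3 (Charger): customer_id=3 -> matches Iris
  - order 4 (Mouse): customer_id=3 -> matches Iris
  - order 5 (Pen): customer_id=1 -> matches Xander
  - order 6 (Printer): customer_id=NULL, no match -> kept with NULL
  - order 7 (Cable): customer_id=NULL, no match -> kept with NULL
  - order 8 (Laptop): customer_id=2 -> matches Dana
All 8 rows appear; 2 have NULL customer.

SQL:
SELECT a.product, b.name AS customer
FROM orders a
LEFT JOIN customers b ON a.customer_id = b.id

Result:
product  | customer
---------+---------
Speaker  | Iris    
Notebook | Iris    
Charger  | Iris    
Mouse    | Iris    
Pen      | Xander  
Printer  | NULL    
Cable    | NULL    
Laptop   | Dana    


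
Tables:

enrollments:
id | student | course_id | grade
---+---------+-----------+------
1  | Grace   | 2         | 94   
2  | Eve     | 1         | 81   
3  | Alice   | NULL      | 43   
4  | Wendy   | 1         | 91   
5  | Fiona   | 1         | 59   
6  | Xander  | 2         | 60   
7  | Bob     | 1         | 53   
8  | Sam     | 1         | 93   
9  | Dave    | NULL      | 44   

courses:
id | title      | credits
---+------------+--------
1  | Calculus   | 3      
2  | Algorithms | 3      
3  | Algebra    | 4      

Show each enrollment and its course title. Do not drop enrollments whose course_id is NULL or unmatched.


LEFT JOIN keeps every row from enrollments (the left table); where course_id has no match in courses, the course columns become NULL. Walk through each enrollment:
  - enrollment 1 (Grace): course_id=2 -> matches Algorithms
  - enrollment 2 (Eve): course_id=1 -> matches Calculus
  - enrollment 3 (Alice): course_id=NULL, no match -> kept with NULL
  - enrollment 4 (Wendy): course_id=1 -> matches Calculus
  - enrollment 5 (Fiona): course_id=1 -> matches Calculus
  - enrollment 6 (Xander): course_id=2 -> matches Algorithms
  - enrollment 7 (Bob): course_id=1 -> matches Calculus
  - enrollment 8 (Sam): course_id=1 -> matches Calculus
  - enrollment 9 (Dave): course_id=NULL, no match -> kept with NULL
All 9 rows appear; 2 have NULL course.

SQL:
SELECT a.student, b.title AS course
FROM enrollments a
LEFT JOIN courses b ON a.course_id = b.id

Result:
student | course    
--------+-----------
Grace   | Algorithms
Eve     | Calculus  
Alice   | NULL      
Wendy   | Calculus  
Fiona   | Calculus  
Xander  | Algorithms
Bob     | Calculus  
Sam     | Calculus  
Dave    | NULL      


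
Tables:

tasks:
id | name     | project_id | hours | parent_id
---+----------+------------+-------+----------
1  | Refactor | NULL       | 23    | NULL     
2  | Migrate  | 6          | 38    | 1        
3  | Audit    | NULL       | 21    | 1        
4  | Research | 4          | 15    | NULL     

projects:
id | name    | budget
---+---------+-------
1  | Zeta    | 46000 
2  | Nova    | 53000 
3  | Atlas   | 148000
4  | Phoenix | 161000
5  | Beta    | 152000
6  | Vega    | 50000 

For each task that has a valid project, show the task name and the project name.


INNER JOIN keeps only tasks rows whose project_id matches an id in projects. Walk through each task:
  - task 1 (Refactor): project_id=NULL, no match -> dropped
  - task 2 (Migrate): project_id=6 -> matches Vega
  - task 3 (Audit): project_id=NULL, no match -> dropped
  - task 4 (Research): project_id=4 -> matches Phoenix
So 2 of 4 rows are dropped.

SQL:
SELECT a.name, b.name AS project
FROM tasks a
INNER JOIN projects b ON a.project_id = b.id

Result:
name     | project
---------+--------
Migrate  | Vega   
Research | Phoenix


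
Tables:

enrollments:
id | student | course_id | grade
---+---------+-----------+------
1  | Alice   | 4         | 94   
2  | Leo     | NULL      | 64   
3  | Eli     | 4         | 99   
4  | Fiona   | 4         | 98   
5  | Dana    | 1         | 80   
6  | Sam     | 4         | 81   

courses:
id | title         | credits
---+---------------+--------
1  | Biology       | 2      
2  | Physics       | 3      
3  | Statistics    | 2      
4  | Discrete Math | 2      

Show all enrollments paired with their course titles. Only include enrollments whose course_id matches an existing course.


INNER JOIN keeps only enrollments rows whose course_id matches an id in courses. Walk through each enrollment:
  - enrollment 1 (Alice): course_id=4 -> matches Discrete Math
  - enrollment 2 (Leo): course_id=NULL, no match -> dropped
  - enrollment 3 (Eli): course_id=4 -> matches Discrete Math
  - enrollment 4 (Fiona): course_id=4 -> matches Discrete Math
  - enrollment 5 (Dana): course_id=1 -> matches Biology
  - enrollment 6 (Sam): course_id=4 -> matches Discrete Math
So 1 of 6 rows is dropped.

SQL:
SELECT a.student, b.title AS course
FROM enrollments a
INNER JOIN courses b ON a.course_id = b.id

Result:
student | course       
--------+--------------
Alice   | Discrete Math
Eli     | Discrete Math
Fiona   | Discrete Math
Dana    | Biology      
Sam     | Discrete Math


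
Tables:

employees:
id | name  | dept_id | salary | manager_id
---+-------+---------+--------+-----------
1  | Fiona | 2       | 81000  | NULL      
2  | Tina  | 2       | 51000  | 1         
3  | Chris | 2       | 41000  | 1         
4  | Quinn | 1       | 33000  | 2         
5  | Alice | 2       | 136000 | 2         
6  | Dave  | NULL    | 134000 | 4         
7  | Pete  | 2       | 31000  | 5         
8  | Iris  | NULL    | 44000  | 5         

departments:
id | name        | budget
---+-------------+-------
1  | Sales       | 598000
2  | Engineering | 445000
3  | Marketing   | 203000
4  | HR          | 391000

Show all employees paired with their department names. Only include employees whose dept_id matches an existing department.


INNER JOIN keeps only employees rows whose dept_id matches an id in departments. Walk through each employee:
  - employee 1 (Fiona): dept_id=2 -> matches Engineering
  - employee 2 (Tina): dept_id=2 -> matches Engineering
  - employee 3 (Chris): dept_id=2 -> matches Engineering
  - employee 4 (Quinn): dept_id=1 -> matches Sales
  - employee 5 (Alice): dept_id=2 -> matches Engineering
  - employee 6 (Dave): dept_id=NULL, no match -> dropped
  - employee 7 (Pete): dept_id=2 -> matches Engineering
  - employee 8 (Iris): dept_id=NULL, no match -> dropped
So 2 of 8 rows are dropped.

SQL:
SELECT a.name, b.name AS department
FROM employees a
INNER JOIN departments b ON a.dept_id = b.id

Result:
name  | department 
------+------------
Fiona | Engineering
Tina  | Engineering
Chris | Engineering
Quinn | Sales      
Alice | Engineering
Pete  | Engineering


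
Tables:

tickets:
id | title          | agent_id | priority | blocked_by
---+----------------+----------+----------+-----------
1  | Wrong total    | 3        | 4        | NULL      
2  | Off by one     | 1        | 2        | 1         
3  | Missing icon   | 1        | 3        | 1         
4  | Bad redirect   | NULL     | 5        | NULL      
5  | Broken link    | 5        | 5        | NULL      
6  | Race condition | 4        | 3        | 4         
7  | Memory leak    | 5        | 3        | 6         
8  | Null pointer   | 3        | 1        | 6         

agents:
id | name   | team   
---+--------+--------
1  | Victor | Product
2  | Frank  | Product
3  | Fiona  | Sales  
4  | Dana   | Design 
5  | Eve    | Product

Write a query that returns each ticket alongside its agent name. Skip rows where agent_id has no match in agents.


INNER JOIN keeps only tickets rows whose agent_id matches an id in agents. Walk through each ticket:
  - ticket 1 (Wrong total): agent_id=3 -> matches Fiona
  - ticket 2 (Off by one): agent_id=1 -> matches Victor
  - ticket 3 (Missing icon): agent_id=1 -> matches Victor
  - ticket 4 (Bad redirect): agent_id=NULL, no match -> dropped
  - ticket 5 (Broken link): agent_id=5 -> matches Eve
  - ticket 6 (Race condition): agent_id=4 -> matches Dana
  - ticket 7 (Memory leak): agent_id=5 -> matches Eve
  - ticket 8 (Null pointer): agent_id=3 -> matches Fiona
So 1 of 8 rows is dropped.

SQL:
SELECT a.title, b.name AS agent
FROM tickets a
INNER JOIN agents b ON a.agent_id = b.id

Result:
title          | agent 
---------------+-------
Wrong total    | Fiona 
Off by one     | Victor
Missing icon   | Victor
Broken link    | Eve   
Race condition | Dana  
Memory leak    | Eve   
Null pointer   | Fiona 
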